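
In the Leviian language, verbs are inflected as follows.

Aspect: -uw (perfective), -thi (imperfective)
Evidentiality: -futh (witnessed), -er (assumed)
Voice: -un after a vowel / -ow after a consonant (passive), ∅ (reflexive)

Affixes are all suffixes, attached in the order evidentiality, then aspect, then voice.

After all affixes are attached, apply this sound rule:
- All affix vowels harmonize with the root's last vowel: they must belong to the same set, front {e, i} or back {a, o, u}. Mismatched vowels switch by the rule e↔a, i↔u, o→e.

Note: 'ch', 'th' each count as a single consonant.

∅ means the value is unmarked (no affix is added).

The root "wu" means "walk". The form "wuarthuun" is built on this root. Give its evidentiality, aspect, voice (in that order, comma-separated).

Segment: wu-er-thi-un.
evidentiality: -er → assumed.
aspect: -thi → imperfective.
voice: -un/ow → passive.

assumed, imperfective, passive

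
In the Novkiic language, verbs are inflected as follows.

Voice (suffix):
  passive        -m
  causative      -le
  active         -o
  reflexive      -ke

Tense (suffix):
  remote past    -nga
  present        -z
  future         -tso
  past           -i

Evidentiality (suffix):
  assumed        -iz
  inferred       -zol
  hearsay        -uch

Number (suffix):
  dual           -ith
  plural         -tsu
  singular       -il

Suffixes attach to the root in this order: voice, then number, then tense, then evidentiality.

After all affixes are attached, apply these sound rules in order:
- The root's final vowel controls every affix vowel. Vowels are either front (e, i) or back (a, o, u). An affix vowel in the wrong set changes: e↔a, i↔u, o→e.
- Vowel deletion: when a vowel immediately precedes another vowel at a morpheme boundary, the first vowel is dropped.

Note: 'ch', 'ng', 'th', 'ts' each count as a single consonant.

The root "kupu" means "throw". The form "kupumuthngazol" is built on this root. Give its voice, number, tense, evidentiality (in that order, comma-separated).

passive, dual, remote past, inferred

Segment: kupu-m-ith-nga-zol.
voice: -m → passive.
number: -ith → dual.
tense: -nga → remote past.
evidentiality: -zol → inferred.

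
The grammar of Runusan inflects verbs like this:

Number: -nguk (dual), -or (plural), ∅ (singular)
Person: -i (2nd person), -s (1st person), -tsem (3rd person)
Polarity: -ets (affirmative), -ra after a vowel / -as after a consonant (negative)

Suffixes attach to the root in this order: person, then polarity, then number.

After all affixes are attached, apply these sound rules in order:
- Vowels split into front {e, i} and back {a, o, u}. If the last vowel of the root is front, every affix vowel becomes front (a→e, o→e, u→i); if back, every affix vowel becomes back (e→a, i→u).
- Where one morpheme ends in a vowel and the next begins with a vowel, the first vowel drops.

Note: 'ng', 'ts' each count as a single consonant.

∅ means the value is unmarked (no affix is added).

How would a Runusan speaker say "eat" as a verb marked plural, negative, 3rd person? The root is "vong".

Attach person 3rd person -tsem → vongtsem.
Attach polarity negative -as (after consonant 'm') → vongtsemas.
Attach number plural -or → vongtsemasor.
Apply vowel harmony: vongtsemasor → vongtsamasor.
Vowel deletion: no change.

vongtsamasor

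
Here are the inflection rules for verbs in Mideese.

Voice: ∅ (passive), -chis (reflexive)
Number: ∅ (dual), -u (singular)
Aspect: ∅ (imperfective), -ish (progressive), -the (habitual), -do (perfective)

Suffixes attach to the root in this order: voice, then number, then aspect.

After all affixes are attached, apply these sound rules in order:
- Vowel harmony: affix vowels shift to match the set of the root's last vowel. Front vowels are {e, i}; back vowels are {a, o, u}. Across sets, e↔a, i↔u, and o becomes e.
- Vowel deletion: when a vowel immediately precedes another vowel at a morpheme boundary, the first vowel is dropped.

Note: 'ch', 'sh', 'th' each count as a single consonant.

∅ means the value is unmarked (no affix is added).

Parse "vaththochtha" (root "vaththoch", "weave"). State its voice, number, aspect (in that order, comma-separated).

Segment: vaththoch-the.
voice: ∅ → passive.
number: ∅ → dual.
aspect: -the → habitual.

passive, dual, habitual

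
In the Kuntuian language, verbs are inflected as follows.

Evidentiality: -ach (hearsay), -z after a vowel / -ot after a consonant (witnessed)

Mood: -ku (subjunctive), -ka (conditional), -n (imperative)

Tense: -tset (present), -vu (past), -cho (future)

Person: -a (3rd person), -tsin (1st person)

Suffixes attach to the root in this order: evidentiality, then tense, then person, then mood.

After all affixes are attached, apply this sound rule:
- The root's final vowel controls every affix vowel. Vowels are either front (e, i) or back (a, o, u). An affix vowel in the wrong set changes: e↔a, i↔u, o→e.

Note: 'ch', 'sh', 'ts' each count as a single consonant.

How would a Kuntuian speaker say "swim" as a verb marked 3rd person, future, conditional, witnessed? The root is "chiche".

Attach evidentiality witnessed -z (after vowel 'e') → chichez.
Attach tense future -cho → chichezcho.
Attach person 3rd person -a → chichezchoa.
Attach mood conditional -ka → chichezchoaka.
Apply vowel harmony: chichezchoaka → chichezcheeke.

chichezcheeke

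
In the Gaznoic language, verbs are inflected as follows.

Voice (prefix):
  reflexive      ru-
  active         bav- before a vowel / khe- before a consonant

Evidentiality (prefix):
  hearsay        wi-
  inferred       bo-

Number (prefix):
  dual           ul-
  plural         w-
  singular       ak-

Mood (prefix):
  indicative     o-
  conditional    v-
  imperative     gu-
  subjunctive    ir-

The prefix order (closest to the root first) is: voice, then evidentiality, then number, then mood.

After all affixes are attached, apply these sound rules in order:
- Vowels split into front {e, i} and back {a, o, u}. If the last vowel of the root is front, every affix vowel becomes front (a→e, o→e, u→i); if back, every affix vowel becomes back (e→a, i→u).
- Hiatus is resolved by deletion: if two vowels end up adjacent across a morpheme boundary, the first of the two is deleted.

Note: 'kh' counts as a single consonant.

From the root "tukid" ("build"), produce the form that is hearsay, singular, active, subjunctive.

Attach voice active khe- (before consonant 't') → khetukid.
Attach evidentiality hearsay wi- → wikhetukid.
Attach number singular ak- → akwikhetukid.
Attach mood subjunctive ir- → irakwikhetukid.
Apply vowel harmony: irakwikhetukid → irekwikhetukid.
Vowel deletion: no change.

irekwikhetukid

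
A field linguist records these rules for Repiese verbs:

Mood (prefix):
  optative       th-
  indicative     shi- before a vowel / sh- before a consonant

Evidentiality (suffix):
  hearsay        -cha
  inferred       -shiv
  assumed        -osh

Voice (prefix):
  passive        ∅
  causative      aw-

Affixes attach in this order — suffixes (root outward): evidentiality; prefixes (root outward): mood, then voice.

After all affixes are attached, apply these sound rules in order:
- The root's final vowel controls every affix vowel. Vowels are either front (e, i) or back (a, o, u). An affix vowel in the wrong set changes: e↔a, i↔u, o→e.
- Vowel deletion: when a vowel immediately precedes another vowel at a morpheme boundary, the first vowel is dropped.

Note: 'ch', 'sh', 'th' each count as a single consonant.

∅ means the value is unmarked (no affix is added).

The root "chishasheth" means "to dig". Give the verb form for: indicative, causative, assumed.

Attach evidentiality assumed -osh → chishashethosh.
Attach mood indicative sh- (before consonant 'ch') → shchishashethosh.
Attach voice causative aw- → awshchishashethosh.
Apply vowel harmony: awshchishashethosh → ewshchishashethesh.
Vowel deletion: no change.

ewshchishashethesh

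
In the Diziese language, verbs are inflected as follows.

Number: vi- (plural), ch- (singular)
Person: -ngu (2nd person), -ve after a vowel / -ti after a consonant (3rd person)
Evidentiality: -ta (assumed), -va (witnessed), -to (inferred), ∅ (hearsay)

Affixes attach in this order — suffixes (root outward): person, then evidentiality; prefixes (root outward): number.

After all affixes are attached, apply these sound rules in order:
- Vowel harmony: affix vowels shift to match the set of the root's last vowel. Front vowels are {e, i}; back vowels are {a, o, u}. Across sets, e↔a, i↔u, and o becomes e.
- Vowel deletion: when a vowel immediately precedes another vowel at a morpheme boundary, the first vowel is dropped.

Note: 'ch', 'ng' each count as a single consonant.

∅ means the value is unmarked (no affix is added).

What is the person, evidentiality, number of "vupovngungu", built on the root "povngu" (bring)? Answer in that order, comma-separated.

2nd person, hearsay, plural

Segment: vi-povngu-ngu.
person: -ngu → 2nd person.
evidentiality: ∅ → hearsay.
number: vi- → plural.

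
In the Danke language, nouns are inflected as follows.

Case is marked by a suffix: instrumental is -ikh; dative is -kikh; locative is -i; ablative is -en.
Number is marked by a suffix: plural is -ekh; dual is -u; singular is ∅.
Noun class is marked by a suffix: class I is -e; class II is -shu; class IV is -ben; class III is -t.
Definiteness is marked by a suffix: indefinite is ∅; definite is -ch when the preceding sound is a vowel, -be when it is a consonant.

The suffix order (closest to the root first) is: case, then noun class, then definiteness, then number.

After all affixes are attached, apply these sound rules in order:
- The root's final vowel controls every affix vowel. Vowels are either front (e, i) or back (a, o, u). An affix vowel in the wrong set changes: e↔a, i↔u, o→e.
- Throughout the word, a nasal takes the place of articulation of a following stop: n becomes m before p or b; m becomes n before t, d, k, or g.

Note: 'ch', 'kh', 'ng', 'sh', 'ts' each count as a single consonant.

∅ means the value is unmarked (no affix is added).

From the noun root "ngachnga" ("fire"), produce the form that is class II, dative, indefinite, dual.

ngachngakukhshuu

Attach case dative -kikh → ngachngakikh.
Attach noun class class II -shu → ngachngakikhshu.
definiteness = indefinite: zero marking, form stays ngachngakikhshu.
Attach number dual -u → ngachngakikhshuu.
Apply vowel harmony: ngachngakikhshuu → ngachngakukhshuu.
Nasal assimilation: no change.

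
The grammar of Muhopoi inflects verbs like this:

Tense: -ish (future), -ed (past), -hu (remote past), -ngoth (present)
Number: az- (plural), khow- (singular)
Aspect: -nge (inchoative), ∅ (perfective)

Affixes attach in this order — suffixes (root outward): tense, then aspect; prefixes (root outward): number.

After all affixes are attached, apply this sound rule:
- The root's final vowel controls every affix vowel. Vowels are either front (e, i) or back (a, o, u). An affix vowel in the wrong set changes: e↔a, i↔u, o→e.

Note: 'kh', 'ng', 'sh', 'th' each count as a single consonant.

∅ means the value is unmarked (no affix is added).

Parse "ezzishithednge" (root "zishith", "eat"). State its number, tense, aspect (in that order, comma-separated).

plural, past, inchoative

Segment: az-zishith-ed-nge.
number: az- → plural.
tense: -ed → past.
aspect: -nge → inchoative.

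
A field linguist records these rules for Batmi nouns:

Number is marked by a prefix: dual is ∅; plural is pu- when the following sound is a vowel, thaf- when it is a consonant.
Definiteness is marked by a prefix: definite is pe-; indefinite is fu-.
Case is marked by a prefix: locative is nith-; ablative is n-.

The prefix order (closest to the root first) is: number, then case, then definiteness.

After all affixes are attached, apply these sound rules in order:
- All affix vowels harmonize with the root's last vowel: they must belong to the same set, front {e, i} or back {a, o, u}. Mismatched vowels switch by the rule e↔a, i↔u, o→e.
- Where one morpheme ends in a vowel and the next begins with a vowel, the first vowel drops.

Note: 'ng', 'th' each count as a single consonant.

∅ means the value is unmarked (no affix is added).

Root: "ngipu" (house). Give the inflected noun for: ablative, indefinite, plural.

Attach number plural thaf- (before consonant 'ng') → thafngipu.
Attach case ablative n- → nthafngipu.
Attach definiteness indefinite fu- → funthafngipu.
Vowel harmony: no change.
Vowel deletion: no change.

funthafngipu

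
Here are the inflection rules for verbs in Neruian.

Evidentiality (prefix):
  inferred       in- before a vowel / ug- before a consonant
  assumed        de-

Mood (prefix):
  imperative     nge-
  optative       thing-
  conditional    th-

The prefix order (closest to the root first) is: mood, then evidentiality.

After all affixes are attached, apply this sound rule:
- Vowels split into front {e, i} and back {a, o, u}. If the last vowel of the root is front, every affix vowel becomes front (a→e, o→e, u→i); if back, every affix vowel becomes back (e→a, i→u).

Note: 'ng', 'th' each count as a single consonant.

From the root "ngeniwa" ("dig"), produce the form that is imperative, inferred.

Attach mood imperative nge- → ngengeniwa.
Attach evidentiality inferred ug- (before consonant 'ng') → ugngengeniwa.
Apply vowel harmony: ugngengeniwa → ugngangeniwa.

ugngangeniwa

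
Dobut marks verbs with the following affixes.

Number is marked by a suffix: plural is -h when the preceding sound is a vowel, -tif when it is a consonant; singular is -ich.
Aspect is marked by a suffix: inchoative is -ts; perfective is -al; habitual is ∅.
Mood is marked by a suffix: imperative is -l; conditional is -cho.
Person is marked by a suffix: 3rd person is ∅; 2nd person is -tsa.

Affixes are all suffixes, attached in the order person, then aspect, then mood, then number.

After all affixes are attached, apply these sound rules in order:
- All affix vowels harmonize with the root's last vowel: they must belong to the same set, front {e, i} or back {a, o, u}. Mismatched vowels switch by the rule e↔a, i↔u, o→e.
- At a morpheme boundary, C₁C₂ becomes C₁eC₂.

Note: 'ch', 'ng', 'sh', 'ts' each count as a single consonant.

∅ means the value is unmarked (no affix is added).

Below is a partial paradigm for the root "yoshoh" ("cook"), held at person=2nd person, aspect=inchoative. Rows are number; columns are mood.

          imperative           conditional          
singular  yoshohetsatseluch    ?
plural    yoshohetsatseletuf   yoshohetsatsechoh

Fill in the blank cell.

yoshohetsatsechouch

Attach person 2nd person -tsa → yoshohtsa.
Attach aspect inchoative -ts → yoshohtsats.
Attach mood conditional -cho → yoshohtsatscho.
Attach number singular -ich → yoshohtsatschoich.
Apply vowel harmony: yoshohtsatschoich → yoshohtsatschouch.
Apply epenthesis: yoshohtsatschouch → yoshohetsatsechouch.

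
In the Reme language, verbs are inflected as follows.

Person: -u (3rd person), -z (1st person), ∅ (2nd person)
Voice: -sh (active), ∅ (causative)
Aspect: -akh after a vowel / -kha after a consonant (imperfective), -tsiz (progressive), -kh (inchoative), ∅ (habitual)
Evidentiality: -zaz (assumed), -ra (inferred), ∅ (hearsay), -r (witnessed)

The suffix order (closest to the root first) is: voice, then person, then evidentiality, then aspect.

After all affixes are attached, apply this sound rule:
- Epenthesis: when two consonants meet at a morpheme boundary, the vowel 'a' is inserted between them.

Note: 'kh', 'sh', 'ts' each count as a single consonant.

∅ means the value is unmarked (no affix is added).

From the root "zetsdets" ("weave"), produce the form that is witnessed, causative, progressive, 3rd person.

zetsdetsuratsiz

voice = causative: zero marking, form stays zetsdets.
Attach person 3rd person -u → zetsdetsu.
Attach evidentiality witnessed -r → zetsdetsur.
Attach aspect progressive -tsiz → zetsdetsurtsiz.
Apply epenthesis: zetsdetsurtsiz → zetsdetsuratsiz.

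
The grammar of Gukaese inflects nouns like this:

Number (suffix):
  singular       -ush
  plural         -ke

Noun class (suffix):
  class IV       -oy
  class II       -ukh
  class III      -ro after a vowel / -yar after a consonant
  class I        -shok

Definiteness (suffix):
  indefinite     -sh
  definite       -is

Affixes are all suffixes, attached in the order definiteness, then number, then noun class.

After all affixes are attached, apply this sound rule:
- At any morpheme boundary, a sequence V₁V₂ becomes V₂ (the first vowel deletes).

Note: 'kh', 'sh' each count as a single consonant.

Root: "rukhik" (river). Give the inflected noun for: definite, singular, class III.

Attach definiteness definite -is → rukhikis.
Attach number singular -ush → rukhikisush.
Attach noun class class III -yar (after consonant 'sh') → rukhikisushyar.
Vowel deletion: no change.

rukhikisushyar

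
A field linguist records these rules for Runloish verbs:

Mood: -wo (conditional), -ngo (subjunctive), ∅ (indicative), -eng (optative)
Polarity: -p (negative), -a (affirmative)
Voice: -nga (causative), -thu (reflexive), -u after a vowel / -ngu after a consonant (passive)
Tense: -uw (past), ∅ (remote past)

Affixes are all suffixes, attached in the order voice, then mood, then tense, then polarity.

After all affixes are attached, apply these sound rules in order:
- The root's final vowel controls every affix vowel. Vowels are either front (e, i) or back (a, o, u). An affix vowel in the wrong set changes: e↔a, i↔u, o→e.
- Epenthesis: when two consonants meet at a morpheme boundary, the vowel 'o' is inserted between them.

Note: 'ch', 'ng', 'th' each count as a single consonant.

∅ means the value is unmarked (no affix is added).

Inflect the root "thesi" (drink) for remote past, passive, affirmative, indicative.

thesiie

Attach voice passive -u (after vowel 'i') → thesiu.
mood = indicative: zero marking, form stays thesiu.
tense = remote past: zero marking, form stays thesiu.
Attach polarity affirmative -a → thesiua.
Apply vowel harmony: thesiua → thesiie.
Epenthesis: no change.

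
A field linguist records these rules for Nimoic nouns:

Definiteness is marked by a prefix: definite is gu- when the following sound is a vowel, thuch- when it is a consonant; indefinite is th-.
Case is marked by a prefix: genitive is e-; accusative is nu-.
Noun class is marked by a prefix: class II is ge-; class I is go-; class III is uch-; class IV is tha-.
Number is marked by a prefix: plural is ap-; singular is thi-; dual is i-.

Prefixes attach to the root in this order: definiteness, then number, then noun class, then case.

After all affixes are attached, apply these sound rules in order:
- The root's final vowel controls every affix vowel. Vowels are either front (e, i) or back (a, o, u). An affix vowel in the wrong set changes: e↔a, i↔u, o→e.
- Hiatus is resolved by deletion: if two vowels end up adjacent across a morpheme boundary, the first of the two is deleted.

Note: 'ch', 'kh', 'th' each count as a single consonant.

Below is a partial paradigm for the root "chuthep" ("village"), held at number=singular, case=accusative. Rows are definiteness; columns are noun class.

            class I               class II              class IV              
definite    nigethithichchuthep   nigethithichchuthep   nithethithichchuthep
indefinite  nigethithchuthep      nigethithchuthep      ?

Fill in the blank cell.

Attach definiteness indefinite th- → thchuthep.
Attach number singular thi- → thithchuthep.
Attach noun class class IV tha- → thathithchuthep.
Attach case accusative nu- → nuthathithchuthep.
Apply vowel harmony: nuthathithchuthep → nithethithchuthep.
Vowel deletion: no change.

nithethithchuthep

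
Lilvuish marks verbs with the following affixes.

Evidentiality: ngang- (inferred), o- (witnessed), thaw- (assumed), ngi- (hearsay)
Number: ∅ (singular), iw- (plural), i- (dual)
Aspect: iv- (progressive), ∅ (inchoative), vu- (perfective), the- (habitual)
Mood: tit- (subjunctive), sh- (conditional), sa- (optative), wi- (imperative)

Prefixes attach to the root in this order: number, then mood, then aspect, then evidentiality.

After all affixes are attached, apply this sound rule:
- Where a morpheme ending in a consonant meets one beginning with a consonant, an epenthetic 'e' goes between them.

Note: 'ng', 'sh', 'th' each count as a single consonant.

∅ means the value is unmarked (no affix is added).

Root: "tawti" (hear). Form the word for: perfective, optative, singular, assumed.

number = singular: zero marking, form stays tawti.
Attach mood optative sa- → satawti.
Attach aspect perfective vu- → vusatawti.
Attach evidentiality assumed thaw- → thawvusatawti.
Apply epenthesis: thawvusatawti → thawevusatawti.

thawevusatawti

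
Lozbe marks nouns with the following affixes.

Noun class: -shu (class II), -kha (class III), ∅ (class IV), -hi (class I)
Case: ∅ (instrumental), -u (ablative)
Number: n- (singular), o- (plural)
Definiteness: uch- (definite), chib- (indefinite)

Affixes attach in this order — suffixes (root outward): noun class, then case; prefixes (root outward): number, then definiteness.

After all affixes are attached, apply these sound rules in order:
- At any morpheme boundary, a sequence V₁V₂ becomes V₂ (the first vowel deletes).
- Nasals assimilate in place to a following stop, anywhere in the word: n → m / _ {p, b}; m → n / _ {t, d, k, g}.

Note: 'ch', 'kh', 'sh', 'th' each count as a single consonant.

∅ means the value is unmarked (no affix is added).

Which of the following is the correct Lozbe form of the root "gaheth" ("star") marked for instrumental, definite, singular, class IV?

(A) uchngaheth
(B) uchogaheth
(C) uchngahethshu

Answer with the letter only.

A

noun class = class IV: zero marking, form stays gaheth.
Attach number singular n- → ngaheth.
case = instrumental: zero marking, form stays ngaheth.
Attach definiteness definite uch- → uchngaheth.
Vowel deletion: no change.
Nasal assimilation: no change.
So the correct form is uchngaheth, option (A).
(B) uchogaheth is wrong: it uses plural instead of singular for number.
(C) uchngahethshu is wrong: it uses class II instead of class IV for noun class.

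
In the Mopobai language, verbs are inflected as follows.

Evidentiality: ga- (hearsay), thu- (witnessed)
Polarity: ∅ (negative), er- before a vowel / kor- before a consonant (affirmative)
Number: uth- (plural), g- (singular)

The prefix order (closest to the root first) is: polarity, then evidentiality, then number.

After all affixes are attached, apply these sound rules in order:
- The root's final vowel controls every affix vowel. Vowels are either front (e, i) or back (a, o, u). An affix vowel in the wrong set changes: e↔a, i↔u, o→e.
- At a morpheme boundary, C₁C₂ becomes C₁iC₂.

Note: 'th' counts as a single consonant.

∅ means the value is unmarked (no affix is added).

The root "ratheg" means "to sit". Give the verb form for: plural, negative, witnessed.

ithithiratheg

polarity = negative: zero marking, form stays ratheg.
Attach evidentiality witnessed thu- → thuratheg.
Attach number plural uth- → uththuratheg.
Apply vowel harmony: uththuratheg → iththiratheg.
Apply epenthesis: iththiratheg → ithithiratheg.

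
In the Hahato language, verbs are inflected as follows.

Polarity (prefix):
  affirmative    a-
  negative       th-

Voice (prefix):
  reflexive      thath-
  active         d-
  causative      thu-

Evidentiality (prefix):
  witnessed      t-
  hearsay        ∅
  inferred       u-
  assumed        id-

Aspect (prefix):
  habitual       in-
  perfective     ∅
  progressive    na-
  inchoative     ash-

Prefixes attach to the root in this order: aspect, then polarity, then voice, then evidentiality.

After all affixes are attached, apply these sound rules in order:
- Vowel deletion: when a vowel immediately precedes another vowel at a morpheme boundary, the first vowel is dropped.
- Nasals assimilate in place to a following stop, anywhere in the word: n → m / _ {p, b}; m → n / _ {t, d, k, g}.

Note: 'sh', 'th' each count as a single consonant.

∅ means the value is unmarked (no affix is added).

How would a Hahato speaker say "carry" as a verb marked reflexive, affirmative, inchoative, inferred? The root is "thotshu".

uthathashthotshu

Attach aspect inchoative ash- → ashthotshu.
Attach polarity affirmative a- → aashthotshu.
Attach voice reflexive thath- → thathaashthotshu.
Attach evidentiality inferred u- → uthathaashthotshu.
Apply vowel deletion: uthathaashthotshu → uthathashthotshu.
Nasal assimilation: no change.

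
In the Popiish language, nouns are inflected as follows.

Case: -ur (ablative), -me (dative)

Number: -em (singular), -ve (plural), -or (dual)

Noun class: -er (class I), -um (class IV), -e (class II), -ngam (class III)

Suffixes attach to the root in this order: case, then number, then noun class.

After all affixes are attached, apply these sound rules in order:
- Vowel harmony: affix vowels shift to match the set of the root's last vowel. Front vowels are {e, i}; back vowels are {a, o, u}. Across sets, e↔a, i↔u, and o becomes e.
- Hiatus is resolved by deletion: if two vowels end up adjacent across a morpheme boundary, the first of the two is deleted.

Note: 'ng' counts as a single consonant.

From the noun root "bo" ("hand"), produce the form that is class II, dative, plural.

bomava

Attach case dative -me → bome.
Attach number plural -ve → bomeve.
Attach noun class class II -e → bomevee.
Apply vowel harmony: bomevee → bomavaa.
Apply vowel deletion: bomavaa → bomava.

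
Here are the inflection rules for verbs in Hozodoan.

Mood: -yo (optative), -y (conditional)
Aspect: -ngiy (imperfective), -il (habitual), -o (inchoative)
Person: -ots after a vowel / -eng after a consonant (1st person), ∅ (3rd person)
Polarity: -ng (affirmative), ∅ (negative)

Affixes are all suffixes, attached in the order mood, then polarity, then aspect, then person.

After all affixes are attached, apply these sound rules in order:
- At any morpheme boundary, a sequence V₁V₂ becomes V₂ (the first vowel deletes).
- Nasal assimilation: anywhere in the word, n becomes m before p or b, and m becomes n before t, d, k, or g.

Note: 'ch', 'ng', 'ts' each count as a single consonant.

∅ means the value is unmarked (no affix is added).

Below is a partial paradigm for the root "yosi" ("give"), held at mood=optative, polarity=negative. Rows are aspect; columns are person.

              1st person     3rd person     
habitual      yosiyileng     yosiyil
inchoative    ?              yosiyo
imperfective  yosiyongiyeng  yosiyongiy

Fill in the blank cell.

yosiyots

Attach mood optative -yo → yosiyo.
polarity = negative: zero marking, form stays yosiyo.
Attach aspect inchoative -o → yosiyoo.
Attach person 1st person -ots (after vowel 'o') → yosiyooots.
Apply vowel deletion: yosiyooots → yosiyots.
Nasal assimilation: no change.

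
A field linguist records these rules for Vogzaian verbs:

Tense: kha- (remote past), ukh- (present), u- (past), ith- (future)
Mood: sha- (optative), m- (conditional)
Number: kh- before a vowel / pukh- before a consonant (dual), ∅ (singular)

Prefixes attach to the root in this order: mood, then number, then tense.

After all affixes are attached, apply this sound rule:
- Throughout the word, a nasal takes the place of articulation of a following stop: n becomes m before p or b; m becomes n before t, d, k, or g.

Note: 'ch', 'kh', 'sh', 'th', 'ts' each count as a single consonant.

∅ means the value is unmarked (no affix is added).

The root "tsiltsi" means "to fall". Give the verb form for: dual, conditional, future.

ithpukhmtsiltsi

Attach mood conditional m- → mtsiltsi.
Attach number dual pukh- (before consonant 'm') → pukhmtsiltsi.
Attach tense future ith- → ithpukhmtsiltsi.
Nasal assimilation: no change.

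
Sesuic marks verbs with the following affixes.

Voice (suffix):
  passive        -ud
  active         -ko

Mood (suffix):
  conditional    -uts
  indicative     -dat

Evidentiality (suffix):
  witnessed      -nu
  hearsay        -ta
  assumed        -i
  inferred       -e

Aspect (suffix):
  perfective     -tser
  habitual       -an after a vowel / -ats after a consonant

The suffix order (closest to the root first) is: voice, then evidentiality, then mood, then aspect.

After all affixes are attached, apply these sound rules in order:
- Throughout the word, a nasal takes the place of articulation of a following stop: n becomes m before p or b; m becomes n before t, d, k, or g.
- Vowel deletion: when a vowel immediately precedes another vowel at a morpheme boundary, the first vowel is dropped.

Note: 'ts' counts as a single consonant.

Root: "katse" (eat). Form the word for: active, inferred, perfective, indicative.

katsekedattser

Attach voice active -ko → katseko.
Attach evidentiality inferred -e → katsekoe.
Attach mood indicative -dat → katsekoedat.
Attach aspect perfective -tser → katsekoedattser.
Nasal assimilation: no change.
Apply vowel deletion: katsekoedattser → katsekedattser.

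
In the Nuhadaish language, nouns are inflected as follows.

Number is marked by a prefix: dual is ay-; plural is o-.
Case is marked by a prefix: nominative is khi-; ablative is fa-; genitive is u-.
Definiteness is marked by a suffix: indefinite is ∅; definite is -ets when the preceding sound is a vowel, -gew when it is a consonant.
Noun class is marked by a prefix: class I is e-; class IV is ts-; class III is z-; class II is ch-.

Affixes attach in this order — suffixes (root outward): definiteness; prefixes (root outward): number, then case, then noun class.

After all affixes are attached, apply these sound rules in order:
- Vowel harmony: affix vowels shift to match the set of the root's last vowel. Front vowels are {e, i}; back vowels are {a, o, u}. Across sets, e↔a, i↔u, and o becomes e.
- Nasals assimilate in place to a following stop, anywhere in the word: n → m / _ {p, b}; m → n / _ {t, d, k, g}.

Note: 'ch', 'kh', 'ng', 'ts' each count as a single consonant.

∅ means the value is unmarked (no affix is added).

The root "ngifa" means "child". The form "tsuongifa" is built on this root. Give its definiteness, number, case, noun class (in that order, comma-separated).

Segment: ts-u-o-ngifa.
definiteness: ∅ → indefinite.
number: o- → plural.
case: u- → genitive.
noun class: ts- → class IV.

indefinite, plural, genitive, class IV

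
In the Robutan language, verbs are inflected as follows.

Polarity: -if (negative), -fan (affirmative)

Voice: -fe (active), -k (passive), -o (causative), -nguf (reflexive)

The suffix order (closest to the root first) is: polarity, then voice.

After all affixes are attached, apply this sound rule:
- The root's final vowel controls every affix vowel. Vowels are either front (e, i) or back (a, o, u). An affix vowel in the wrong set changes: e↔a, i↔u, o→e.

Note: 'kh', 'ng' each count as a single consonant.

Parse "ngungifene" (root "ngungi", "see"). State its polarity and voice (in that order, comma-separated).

Segment: ngungi-fan-o.
polarity: -fan → affirmative.
voice: -o → causative.

affirmative, causative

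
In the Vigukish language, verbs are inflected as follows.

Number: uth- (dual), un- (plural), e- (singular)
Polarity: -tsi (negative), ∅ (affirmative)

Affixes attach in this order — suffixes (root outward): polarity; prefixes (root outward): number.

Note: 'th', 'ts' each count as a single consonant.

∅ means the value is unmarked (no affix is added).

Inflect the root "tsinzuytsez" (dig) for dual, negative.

uthtsinzuytseztsi

Attach number dual uth- → uthtsinzuytsez.
Attach polarity negative -tsi → uthtsinzuytseztsi.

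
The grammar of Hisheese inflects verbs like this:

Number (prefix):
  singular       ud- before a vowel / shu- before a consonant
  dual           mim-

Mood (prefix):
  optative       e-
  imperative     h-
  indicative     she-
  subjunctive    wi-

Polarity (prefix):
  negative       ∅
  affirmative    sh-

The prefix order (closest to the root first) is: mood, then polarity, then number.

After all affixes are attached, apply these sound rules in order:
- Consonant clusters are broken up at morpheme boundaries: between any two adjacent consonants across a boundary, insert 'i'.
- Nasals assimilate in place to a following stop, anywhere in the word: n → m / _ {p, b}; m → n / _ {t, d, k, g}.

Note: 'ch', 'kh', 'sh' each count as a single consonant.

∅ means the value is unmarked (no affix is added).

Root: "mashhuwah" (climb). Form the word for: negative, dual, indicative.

Attach mood indicative she- → shemashhuwah.
polarity = negative: zero marking, form stays shemashhuwah.
Attach number dual mim- → mimshemashhuwah.
Apply epenthesis: mimshemashhuwah → mimishemashhuwah.
Nasal assimilation: no change.

mimishemashhuwah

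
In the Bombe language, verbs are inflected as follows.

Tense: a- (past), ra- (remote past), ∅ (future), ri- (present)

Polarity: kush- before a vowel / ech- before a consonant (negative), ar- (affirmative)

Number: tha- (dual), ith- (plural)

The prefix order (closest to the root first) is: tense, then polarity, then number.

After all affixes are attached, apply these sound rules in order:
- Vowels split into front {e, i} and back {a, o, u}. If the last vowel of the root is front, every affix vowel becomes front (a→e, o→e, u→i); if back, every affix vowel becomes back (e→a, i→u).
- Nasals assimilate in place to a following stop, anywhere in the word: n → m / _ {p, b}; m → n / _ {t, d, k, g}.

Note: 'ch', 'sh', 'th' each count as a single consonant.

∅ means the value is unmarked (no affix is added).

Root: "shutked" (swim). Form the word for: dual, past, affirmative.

Attach tense past a- → ashutked.
Attach polarity affirmative ar- → arashutked.
Attach number dual tha- → thaarashutked.
Apply vowel harmony: thaarashutked → theereshutked.
Nasal assimilation: no change.

theereshutked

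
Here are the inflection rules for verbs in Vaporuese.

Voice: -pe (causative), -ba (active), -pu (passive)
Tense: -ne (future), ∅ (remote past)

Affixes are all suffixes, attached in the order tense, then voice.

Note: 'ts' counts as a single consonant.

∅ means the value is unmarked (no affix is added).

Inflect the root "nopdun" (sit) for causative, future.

nopdunnepe

Attach tense future -ne → nopdunne.
Attach voice causative -pe → nopdunnepe.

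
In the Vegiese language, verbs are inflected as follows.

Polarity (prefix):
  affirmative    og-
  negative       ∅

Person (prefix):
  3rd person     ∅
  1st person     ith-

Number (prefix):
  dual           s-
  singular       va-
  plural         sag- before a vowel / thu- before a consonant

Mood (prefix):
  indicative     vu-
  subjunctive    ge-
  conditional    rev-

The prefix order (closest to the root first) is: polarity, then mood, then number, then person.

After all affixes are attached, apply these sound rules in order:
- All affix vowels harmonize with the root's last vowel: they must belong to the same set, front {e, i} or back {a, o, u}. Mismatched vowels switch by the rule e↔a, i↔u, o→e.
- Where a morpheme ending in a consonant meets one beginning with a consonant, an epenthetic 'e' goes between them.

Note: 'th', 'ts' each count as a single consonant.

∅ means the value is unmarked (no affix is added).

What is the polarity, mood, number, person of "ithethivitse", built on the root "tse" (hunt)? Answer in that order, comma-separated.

Segment: ith-thu-vu-tse.
polarity: ∅ → negative.
mood: vu- → indicative.
number: sag/thu- → plural.
person: ith- → 1st person.

negative, indicative, plural, 1st person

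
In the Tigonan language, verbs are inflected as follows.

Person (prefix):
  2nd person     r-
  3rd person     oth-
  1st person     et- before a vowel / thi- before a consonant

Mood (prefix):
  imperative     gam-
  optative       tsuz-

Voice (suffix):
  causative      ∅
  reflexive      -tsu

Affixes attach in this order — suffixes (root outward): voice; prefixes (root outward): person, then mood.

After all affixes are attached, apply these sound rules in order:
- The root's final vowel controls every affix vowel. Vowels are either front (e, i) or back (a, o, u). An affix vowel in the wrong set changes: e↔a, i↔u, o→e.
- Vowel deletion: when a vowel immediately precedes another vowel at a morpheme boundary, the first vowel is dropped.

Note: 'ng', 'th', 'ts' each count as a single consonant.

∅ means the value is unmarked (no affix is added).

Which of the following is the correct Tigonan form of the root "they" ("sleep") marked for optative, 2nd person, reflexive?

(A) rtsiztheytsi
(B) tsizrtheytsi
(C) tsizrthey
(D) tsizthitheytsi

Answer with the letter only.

B

Attach voice reflexive -tsu → theytsu.
Attach person 2nd person r- → rtheytsu.
Attach mood optative tsuz- → tsuzrtheytsu.
Apply vowel harmony: tsuzrtheytsu → tsizrtheytsi.
Vowel deletion: no change.
So the correct form is tsizrtheytsi, option (B).
(D) tsizthitheytsi is wrong: it uses 1st person instead of 2nd person for person.
(A) rtsiztheytsi is wrong: it has the affixes in the wrong order.
(C) tsizrthey is wrong: it uses causative instead of reflexive for voice.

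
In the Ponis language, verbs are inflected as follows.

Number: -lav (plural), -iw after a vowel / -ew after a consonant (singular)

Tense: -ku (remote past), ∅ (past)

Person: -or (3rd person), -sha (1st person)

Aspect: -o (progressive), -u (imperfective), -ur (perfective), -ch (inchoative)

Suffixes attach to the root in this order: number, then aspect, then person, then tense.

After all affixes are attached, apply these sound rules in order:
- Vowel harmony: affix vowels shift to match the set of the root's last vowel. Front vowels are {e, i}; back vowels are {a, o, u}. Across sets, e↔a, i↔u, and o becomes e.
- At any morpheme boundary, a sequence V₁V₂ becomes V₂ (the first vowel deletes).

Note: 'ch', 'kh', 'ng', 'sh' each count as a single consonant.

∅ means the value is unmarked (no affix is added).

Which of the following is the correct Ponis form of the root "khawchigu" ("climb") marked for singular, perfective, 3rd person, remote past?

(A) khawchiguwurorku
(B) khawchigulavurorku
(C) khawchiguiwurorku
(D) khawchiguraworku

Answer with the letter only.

Attach number singular -iw (after vowel 'u') → khawchiguiw.
Attach aspect perfective -ur → khawchiguiwur.
Attach person 3rd person -or → khawchiguiwuror.
Attach tense remote past -ku → khawchiguiwurorku.
Apply vowel harmony: khawchiguiwurorku → khawchiguuwurorku.
Apply vowel deletion: khawchiguuwurorku → khawchiguwurorku.
So the correct form is khawchiguwurorku, option (A).
(D) khawchiguraworku is wrong: it has the affixes in the wrong order.
(B) khawchigulavurorku is wrong: it uses plural instead of singular for number.
(C) khawchiguiwurorku is wrong: it fails to apply the sound rule(s).

A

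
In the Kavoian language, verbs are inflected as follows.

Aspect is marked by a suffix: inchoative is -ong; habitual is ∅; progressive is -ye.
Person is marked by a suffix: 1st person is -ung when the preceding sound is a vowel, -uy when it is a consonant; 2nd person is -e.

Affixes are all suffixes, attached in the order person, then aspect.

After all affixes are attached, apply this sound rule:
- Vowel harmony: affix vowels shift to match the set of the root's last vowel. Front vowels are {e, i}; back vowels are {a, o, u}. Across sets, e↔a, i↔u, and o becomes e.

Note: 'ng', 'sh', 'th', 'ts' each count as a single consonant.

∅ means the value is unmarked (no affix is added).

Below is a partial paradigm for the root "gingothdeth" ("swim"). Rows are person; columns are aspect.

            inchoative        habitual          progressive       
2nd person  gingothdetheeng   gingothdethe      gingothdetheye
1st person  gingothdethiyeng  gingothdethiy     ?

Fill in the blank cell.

Attach person 1st person -uy (after consonant 'th') → gingothdethuy.
Attach aspect progressive -ye → gingothdethuyye.
Apply vowel harmony: gingothdethuyye → gingothdethiyye.

gingothdethiyye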